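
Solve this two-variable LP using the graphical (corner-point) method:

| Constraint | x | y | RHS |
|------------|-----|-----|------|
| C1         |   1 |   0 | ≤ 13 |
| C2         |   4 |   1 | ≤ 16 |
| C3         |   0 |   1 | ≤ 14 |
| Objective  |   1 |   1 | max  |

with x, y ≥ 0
Each vertex is the intersection of two constraint boundaries that also satisfies all remaining constraints:
  x = 0 and y = 0 → (0, 0)
  4x + y = 16 and y = 0 → (4, 0)
  4x + y = 16 and y = 14 → (0.5, 14)
  y = 14 and x = 0 → (0, 14)

Evaluating z = x + y at each vertex:
  (0, 0): z = 0
  (4, 0): z = 4
  (0.5, 14): z = 14.5
  (0, 14): z = 14

The maximum is at (0.5, 14) with z = 14.5.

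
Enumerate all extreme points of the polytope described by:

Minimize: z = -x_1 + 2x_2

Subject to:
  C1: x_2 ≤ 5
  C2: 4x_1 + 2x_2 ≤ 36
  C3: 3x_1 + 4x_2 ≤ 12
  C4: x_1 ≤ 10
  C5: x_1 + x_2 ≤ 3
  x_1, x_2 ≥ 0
Each vertex is the intersection of two constraint boundaries that also satisfies all remaining constraints:
  x_1 = 0 and x_2 = 0 → (0, 0)
  x_1 + x_2 = 3 and x_2 = 0 → (3, 0)
  3x_1 + 4x_2 = 12 and x_1 + x_2 = 3 → (0, 3)

Vertices: (0, 0), (3, 0), (0, 3)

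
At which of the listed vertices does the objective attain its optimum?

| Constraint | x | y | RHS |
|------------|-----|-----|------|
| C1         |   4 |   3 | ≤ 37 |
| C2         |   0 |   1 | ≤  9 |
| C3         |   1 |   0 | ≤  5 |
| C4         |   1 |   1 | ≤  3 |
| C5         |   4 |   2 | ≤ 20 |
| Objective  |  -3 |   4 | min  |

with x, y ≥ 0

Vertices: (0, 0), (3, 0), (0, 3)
Evaluating z = -3x + 4y at each vertex:
  (0, 0): z = 0
  (3, 0): z = -9
  (0, 3): z = 12

The smallest value is z = -9, attained at (3, 0).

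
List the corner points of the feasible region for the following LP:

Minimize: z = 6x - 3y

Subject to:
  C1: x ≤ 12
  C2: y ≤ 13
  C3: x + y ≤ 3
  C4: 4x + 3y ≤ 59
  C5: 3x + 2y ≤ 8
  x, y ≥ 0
Each vertex is the intersection of two constraint boundaries that also satisfies all remaining constraints:
  x = 0 and y = 0 → (0, 0)
  3x + 2y = 8 and y = 0 → (2.667, 0)
  x + y = 3 and 3x + 2y = 8 → (2, 1)
  x + y = 3 and x = 0 → (0, 3)

Vertices: (0, 0), (2.667, 0), (2, 1), (0, 3)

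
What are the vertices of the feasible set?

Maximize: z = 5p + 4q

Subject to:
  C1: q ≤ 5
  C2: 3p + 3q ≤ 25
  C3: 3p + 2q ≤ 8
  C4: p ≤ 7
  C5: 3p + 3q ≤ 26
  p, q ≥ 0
Each vertex is the intersection of two constraint boundaries that also satisfies all remaining constraints:
  p = 0 and q = 0 → (0, 0)
  3p + 2q = 8 and q = 0 → (2.667, 0)
  3p + 2q = 8 and p = 0 → (0, 4)

Vertices: (0, 0), (2.667, 0), (0, 4)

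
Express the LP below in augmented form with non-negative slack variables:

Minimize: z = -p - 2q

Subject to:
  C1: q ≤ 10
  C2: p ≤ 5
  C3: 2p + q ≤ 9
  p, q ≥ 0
min z = -p - 2q

s.t.
  q + s1 = 10
  p + s2 = 5
  2p + q + s3 = 9
  p, q, s1, s2, s3 ≥ 0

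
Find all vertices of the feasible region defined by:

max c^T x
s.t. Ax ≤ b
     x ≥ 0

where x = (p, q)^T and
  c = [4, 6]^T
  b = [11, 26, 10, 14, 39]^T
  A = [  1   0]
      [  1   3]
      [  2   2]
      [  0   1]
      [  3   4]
Each vertex is the intersection of two constraint boundaries that also satisfies all remaining constraints:
  p = 0 and q = 0 → (0, 0)
  2p + 2q = 10 and q = 0 → (5, 0)
  2p + 2q = 10 and p = 0 → (0, 5)

Vertices: (0, 0), (5, 0), (0, 5)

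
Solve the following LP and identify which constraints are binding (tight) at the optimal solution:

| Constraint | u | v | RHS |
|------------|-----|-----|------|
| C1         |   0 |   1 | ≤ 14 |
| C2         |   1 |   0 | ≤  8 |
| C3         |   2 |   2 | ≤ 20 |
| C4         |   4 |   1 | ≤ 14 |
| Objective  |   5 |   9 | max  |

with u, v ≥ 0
Optimal: u = 0, v = 10
Binding: C3, u ≥ 0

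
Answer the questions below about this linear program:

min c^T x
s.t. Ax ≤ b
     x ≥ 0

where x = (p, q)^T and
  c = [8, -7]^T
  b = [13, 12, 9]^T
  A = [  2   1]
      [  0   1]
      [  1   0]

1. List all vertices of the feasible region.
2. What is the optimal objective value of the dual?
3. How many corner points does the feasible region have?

1. (0, 0), (6.5, 0), (0.5, 12), (0, 12)
2. -84 (by strong duality, equal to the primal optimum)
3. 4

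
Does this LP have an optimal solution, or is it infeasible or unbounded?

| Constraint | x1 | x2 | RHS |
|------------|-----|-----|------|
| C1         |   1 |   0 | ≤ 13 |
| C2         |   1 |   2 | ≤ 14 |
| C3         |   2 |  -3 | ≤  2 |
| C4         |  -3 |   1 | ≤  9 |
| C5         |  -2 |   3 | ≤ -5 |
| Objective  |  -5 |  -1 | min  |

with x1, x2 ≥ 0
C3 requires 2x1 - 3x2 ≤ 2, while C5 (-2x1 + 3x2 ≤ -5) is equivalent to 2x1 - 3x2 ≥ 5. Together they would need 5 ≤ 2x1 - 3x2 ≤ 2, which is impossible since 5 > 2. No point satisfies all constraints.

Infeasible: no point satisfies all constraints simultaneously.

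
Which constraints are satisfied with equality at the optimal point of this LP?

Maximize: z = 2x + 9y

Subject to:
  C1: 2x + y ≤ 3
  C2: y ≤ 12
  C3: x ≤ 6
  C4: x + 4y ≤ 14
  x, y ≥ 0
Optimal: x = 0, y = 3
Slack at optimum:
  C1: slack = 0 (binding)
  C2: slack = 9
  C3: slack = 6
  C4: slack = 2
  x ≥ 0: x = 0 (binding)
  y ≥ 0: y = 3
Binding constraints: C1, x ≥ 0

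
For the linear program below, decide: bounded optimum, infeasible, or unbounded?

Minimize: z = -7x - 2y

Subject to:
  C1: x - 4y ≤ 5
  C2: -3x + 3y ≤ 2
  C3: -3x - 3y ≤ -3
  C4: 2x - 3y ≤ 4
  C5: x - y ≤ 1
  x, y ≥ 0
Feasible point: (1, 0) satisfies every constraint, so the LP is feasible.
Direction d = (1, 1): for each constraint row a, a·d ≤ 0 —
  (1)(1) + (-4)(1) = -3 ≤ 0
  (-3)(1) + (3)(1) = 0 ≤ 0
  (-3)(1) + (-3)(1) = -6 ≤ 0
  (2)(1) + (-3)(1) = -1 ≤ 0
  (1)(1) + (-1)(1) = 0 ≤ 0
and d ≥ 0, so (1, 0) + t·d stays feasible for every t ≥ 0. Along this ray z = -7x - 2y changes by -9 per unit t, so z → −∞.

Unbounded — the objective can decrease without bound over the feasible region.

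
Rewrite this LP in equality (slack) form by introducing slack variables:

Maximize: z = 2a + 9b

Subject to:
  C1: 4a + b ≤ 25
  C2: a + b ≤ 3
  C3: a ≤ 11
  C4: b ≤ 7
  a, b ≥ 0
max z = 2a + 9b

s.t.
  4a + b + s1 = 25
  a + b + s2 = 3
  a + s3 = 11
  b + s4 = 7
  a, b, s1, s2, s3, s4 ≥ 0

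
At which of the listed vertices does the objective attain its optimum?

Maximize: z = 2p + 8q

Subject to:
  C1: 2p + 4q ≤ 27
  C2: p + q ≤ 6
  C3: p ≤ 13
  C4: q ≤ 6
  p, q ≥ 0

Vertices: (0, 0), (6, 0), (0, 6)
Evaluating z = 2p + 8q at each vertex:
  (0, 0): z = 0
  (6, 0): z = 12
  (0, 6): z = 48

The largest value is z = 48, attained at (0, 6).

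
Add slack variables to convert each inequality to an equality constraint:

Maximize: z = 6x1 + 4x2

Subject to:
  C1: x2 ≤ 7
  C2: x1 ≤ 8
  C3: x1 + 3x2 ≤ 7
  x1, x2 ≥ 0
max z = 6x1 + 4x2

s.t.
  x2 + s1 = 7
  x1 + s2 = 8
  x1 + 3x2 + s3 = 7
  x1, x2, s1, s2, s3 ≥ 0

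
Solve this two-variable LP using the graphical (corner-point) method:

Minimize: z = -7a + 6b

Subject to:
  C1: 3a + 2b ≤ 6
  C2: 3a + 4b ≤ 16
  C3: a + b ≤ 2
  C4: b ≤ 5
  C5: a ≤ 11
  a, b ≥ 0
a = 2, b = 0, z = -14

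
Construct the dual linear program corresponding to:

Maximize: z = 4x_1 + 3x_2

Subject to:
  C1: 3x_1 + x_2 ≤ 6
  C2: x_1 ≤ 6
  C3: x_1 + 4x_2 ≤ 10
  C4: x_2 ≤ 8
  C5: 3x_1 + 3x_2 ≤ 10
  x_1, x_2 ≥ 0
Minimize: z = 6y1 + 6y2 + 10y3 + 8y4 + 10y5

Subject to:
  C1: -3y1 - y2 - y3 - 3y5 ≤ -4
  C2: -y1 - 4y3 - y4 - 3y5 ≤ -3
  y1, y2, y3, y4, y5 ≥ 0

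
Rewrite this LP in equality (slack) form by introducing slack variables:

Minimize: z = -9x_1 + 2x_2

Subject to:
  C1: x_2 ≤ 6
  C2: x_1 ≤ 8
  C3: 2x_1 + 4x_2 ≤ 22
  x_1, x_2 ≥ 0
min z = -9x_1 + 2x_2

s.t.
  x_2 + s1 = 6
  x_1 + s2 = 8
  2x_1 + 4x_2 + s3 = 22
  x_1, x_2, s1, s2, s3 ≥ 0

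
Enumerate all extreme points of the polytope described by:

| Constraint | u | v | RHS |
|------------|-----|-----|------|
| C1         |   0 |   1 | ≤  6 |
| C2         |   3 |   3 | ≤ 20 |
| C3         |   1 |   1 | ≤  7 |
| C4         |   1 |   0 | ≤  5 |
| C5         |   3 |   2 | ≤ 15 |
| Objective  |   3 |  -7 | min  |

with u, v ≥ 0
Each vertex is the intersection of two constraint boundaries that also satisfies all remaining constraints:
  u = 0 and v = 0 → (0, 0)
  u = 5 and 3u + 2v = 15 → (5, 0)
  3u + 3v = 20 and 3u + 2v = 15 → (1.667, 5)
  v = 6 and 3u + 3v = 20 → (0.6667, 6)
  v = 6 and u = 0 → (0, 6)

Vertices: (0, 0), (5, 0), (1.667, 5), (0.6667, 6), (0, 6)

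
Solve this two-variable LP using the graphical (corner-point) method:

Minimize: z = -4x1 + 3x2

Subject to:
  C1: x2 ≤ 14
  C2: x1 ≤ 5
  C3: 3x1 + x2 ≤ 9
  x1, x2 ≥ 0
x1 = 3, x2 = 0, z = -12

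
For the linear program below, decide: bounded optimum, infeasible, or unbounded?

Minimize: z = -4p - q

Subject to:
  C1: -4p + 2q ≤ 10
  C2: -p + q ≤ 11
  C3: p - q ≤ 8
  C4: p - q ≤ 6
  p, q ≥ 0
Feasible point: (0, 0) satisfies every constraint, so the LP is feasible.
Direction d = (1, 1): for each constraint row a, a·d ≤ 0 —
  (-4)(1) + (2)(1) = -2 ≤ 0
  (-1)(1) + (1)(1) = 0 ≤ 0
  (1)(1) + (-1)(1) = 0 ≤ 0
  (1)(1) + (-1)(1) = 0 ≤ 0
and d ≥ 0, so (0, 0) + t·d stays feasible for every t ≥ 0. Along this ray z = -4p - q changes by -5 per unit t, so z → −∞.

Unbounded: there is a feasible ray along which z → −∞.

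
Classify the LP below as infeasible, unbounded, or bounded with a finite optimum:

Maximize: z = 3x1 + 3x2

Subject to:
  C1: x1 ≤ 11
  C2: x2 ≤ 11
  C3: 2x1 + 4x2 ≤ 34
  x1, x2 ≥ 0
The point (11, 3) satisfies every constraint, so the LP is feasible; the constraints give x1 ≤ 11 and x2 ≤ 11, which with x1, x2 ≥ 0 keep the feasible region inside a bounded box. A feasible, bounded LP attains a finite optimum at a vertex.

Bounded optimum: z* = 42 at (11, 3).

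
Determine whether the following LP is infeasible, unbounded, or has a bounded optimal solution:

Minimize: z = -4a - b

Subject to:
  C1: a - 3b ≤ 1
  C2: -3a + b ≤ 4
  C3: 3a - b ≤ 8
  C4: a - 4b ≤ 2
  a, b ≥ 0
Feasible point: (0, 0) satisfies every constraint, so the LP is feasible.
Direction d = (1, 3): for each constraint row a, a·d ≤ 0 —
  (1)(1) + (-3)(3) = -8 ≤ 0
  (-3)(1) + (1)(3) = 0 ≤ 0
  (3)(1) + (-1)(3) = 0 ≤ 0
  (1)(1) + (-4)(3) = -11 ≤ 0
and d ≥ 0, so (0, 0) + t·d stays feasible for every t ≥ 0. Along this ray z = -4a - b changes by -7 per unit t, so z → −∞.

Unbounded: there is a feasible ray along which z → −∞.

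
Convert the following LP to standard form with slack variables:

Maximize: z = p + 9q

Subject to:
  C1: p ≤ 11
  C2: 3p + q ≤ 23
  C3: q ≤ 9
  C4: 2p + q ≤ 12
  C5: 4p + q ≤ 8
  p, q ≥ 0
max z = p + 9q

s.t.
  p + s1 = 11
  3p + q + s2 = 23
  q + s3 = 9
  2p + q + s4 = 12
  4p + q + s5 = 8
  p, q, s1, s2, s3, s4, s5 ≥ 0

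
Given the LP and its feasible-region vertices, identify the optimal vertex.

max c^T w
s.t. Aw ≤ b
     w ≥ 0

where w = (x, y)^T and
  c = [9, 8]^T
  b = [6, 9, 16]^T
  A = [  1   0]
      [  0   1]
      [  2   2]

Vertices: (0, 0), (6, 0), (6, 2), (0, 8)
Evaluating z = 9x + 8y at each vertex:
  (0, 0): z = 0
  (6, 0): z = 54
  (6, 2): z = 70
  (0, 8): z = 64

The largest value is z = 70, attained at (6, 2).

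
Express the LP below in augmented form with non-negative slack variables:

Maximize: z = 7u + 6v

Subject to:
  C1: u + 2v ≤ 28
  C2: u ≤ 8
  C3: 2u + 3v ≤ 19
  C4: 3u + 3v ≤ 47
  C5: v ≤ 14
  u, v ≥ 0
max z = 7u + 6v

s.t.
  u + 2v + s1 = 28
  u + s2 = 8
  2u + 3v + s3 = 19
  3u + 3v + s4 = 47
  v + s5 = 14
  u, v, s1, s2, s3, s4, s5 ≥ 0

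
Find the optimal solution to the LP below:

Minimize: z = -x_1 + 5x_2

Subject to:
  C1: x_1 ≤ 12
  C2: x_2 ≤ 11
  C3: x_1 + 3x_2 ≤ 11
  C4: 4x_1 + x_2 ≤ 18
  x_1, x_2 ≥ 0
x_1 = 4.5, x_2 = 0, z = -4.5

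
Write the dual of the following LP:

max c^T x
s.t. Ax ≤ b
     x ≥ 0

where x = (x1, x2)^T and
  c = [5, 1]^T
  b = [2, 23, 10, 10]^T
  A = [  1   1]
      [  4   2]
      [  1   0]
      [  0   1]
Minimize: z = 2y1 + 23y2 + 10y3 + 10y4

Subject to:
  C1: -y1 - 4y2 - y3 ≤ -5
  C2: -y1 - 2y2 - y4 ≤ -1
  y1, y2, y3, y4 ≥ 0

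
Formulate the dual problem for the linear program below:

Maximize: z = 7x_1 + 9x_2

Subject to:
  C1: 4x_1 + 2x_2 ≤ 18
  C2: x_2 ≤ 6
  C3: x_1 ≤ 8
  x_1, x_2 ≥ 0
Minimize: z = 18y1 + 6y2 + 8y3

Subject to:
  C1: -4y1 - y3 ≤ -7
  C2: -2y1 - y2 ≤ -9
  y1, y2, y3 ≥ 0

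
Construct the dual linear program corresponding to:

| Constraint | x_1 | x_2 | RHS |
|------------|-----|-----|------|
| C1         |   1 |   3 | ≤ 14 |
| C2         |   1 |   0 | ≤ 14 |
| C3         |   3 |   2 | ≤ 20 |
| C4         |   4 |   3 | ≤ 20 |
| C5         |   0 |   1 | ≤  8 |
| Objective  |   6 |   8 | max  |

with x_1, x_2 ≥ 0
Minimize: z = 14y1 + 14y2 + 20y3 + 20y4 + 8y5

Subject to:
  C1: -y1 - y2 - 3y3 - 4y4 ≤ -6
  C2: -3y1 - 2y3 - 3y4 - y5 ≤ -8
  y1, y2, y3, y4, y5 ≥ 0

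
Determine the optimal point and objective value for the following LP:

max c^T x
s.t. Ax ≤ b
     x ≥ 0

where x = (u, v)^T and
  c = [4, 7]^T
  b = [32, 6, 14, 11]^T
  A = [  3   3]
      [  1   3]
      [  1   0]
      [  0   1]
u = 6, v = 0, z = 24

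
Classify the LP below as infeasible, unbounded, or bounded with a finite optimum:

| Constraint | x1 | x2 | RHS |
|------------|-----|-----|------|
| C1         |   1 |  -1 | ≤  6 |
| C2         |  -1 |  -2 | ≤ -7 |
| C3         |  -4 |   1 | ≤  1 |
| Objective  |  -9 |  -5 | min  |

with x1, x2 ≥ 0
Feasible point: (1, 3) satisfies every constraint, so the LP is feasible.
Direction d = (1, 1): for each constraint row a, a·d ≤ 0 —
  (1)(1) + (-1)(1) = 0 ≤ 0
  (-1)(1) + (-2)(1) = -3 ≤ 0
  (-4)(1) + (1)(1) = -3 ≤ 0
and d ≥ 0, so (1, 3) + t·d stays feasible for every t ≥ 0. Along this ray z = -9x1 - 5x2 changes by -14 per unit t, so z → −∞.

Unbounded — the objective can decrease without bound over the feasible region.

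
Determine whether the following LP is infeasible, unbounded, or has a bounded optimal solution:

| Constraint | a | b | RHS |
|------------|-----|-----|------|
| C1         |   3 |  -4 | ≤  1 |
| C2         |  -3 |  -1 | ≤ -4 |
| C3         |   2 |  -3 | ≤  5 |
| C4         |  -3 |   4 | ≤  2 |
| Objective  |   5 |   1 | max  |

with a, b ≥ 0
Feasible point: (1, 1) satisfies every constraint, so the LP is feasible.
Direction d = (4, 3): for each constraint row a, a·d ≤ 0 —
  (3)(4) + (-4)(3) = 0 ≤ 0
  (-3)(4) + (-1)(3) = -15 ≤ 0
  (2)(4) + (-3)(3) = -1 ≤ 0
  (-3)(4) + (4)(3) = 0 ≤ 0
and d ≥ 0, so (1, 1) + t·d stays feasible for every t ≥ 0. Along this ray z = 5a + b changes by 23 per unit t, so z → +∞.

Unbounded — the objective can increase without bound over the feasible region.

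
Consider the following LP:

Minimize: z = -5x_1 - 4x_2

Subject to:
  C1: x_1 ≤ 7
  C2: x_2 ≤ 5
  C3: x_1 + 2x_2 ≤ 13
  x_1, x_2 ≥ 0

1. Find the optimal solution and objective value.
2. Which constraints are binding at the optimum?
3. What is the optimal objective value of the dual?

1. x_1 = 7, x_2 = 3, z = -47
2. C1, C3
3. -47 (by strong duality, equal to the primal optimum)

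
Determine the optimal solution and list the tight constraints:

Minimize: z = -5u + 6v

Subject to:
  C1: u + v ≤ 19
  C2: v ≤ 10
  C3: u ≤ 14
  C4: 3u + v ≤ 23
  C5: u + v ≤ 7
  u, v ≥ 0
Optimal: u = 7, v = 0
Binding: C5, v ≥ 0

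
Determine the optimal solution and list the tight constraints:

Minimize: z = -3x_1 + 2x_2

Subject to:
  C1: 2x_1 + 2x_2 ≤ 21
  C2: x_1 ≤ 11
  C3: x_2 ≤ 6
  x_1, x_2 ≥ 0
Optimal: x_1 = 10.5, x_2 = 0
Binding: C1, x_2 ≥ 0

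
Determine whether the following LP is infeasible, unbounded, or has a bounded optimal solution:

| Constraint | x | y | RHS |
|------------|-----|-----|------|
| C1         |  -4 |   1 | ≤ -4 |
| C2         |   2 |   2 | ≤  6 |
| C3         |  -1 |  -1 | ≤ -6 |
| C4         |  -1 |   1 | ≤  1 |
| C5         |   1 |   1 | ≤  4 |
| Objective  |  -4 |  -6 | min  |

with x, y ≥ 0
C5 requires x + y ≤ 4, while C3 (-x - y ≤ -6) is equivalent to x + y ≥ 6. Together they would need 6 ≤ x + y ≤ 4, which is impossible since 6 > 4. No point satisfies all constraints.

The feasible region is empty; the LP is infeasible.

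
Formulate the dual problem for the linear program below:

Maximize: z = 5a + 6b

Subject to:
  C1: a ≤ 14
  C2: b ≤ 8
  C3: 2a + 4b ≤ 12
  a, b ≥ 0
Minimize: z = 14y1 + 8y2 + 12y3

Subject to:
  C1: -y1 - 2y3 ≤ -5
  C2: -y2 - 4y3 ≤ -6
  y1, y2, y3 ≥ 0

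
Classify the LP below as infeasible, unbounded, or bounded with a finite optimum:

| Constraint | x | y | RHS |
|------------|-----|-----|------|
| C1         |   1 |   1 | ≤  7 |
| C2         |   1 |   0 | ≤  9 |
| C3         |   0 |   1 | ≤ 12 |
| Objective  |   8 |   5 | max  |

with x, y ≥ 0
The point (7, 0) satisfies every constraint, so the LP is feasible; the constraints give x ≤ 9 and y ≤ 12, which with x, y ≥ 0 keep the feasible region inside a bounded box. A feasible, bounded LP attains a finite optimum at a vertex.

Evaluating z = 8x + 5y at each vertex:
  (0, 0): z = 0
  (7, 0): z = 56
  (0, 7): z = 35

Feasible with finite optimum z* = 56 at (7, 0).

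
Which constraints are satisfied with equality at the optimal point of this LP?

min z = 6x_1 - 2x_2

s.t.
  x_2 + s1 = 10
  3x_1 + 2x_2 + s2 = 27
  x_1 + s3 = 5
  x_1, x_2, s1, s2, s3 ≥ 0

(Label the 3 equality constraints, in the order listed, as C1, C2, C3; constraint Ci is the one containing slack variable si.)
Optimal: x_1 = 0, x_2 = 10
Binding: C1, x_1 ≥ 0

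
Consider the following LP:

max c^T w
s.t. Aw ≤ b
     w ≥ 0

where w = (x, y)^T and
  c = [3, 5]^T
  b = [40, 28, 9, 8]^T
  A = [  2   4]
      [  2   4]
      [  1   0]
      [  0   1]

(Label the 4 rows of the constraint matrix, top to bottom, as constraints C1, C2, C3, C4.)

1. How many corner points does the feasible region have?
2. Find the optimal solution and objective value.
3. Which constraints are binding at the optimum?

1. 4
2. x = 9, y = 2.5, z = 39.5
3. C2, C3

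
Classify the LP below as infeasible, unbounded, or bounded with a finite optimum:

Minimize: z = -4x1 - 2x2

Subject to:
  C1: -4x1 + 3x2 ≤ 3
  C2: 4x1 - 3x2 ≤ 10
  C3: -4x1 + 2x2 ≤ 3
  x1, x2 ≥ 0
Feasible point: (0, 0) satisfies every constraint, so the LP is feasible.
Direction d = (3, 4): for each constraint row a, a·d ≤ 0 —
  (-4)(3) + (3)(4) = 0 ≤ 0
  (4)(3) + (-3)(4) = 0 ≤ 0
  (-4)(3) + (2)(4) = -4 ≤ 0
and d ≥ 0, so (0, 0) + t·d stays feasible for every t ≥ 0. Along this ray z = -4x1 - 2x2 changes by -20 per unit t, so z → −∞.

Unbounded — the objective can decrease without bound over the feasible region.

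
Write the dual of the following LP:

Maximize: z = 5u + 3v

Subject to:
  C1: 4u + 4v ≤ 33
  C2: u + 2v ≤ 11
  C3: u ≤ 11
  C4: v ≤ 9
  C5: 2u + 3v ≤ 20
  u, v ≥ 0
Minimize: z = 33y1 + 11y2 + 11y3 + 9y4 + 20y5

Subject to:
  C1: -4y1 - y2 - y3 - 2y5 ≤ -5
  C2: -4y1 - 2y2 - y4 - 3y5 ≤ -3
  y1, y2, y3, y4, y5 ≥ 0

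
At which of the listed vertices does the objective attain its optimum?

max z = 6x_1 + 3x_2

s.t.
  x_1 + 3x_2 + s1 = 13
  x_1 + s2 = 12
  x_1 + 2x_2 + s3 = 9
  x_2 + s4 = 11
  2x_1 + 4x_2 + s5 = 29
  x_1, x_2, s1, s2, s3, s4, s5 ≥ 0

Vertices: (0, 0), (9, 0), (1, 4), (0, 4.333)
Evaluating z = 6x_1 + 3x_2 at each vertex:
  (0, 0): z = 0
  (9, 0): z = 54
  (1, 4): z = 18
  (0, 4.333): z = 13

The largest value is z = 54, attained at (9, 0).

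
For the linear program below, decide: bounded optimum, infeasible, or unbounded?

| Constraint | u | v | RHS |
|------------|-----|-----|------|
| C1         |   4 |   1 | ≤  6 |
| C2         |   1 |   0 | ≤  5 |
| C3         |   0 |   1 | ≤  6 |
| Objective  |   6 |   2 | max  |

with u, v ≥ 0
The point (0, 6) satisfies every constraint, so the LP is feasible; the constraints give u ≤ 5 and v ≤ 6, which with u, v ≥ 0 keep the feasible region inside a bounded box. A feasible, bounded LP attains a finite optimum at a vertex.

Evaluating z = 6u + 2v at each vertex:
  (0, 0): z = 0
  (1.5, 0): z = 9
  (0, 6): z = 12

The LP has an optimal solution: (0, 6) with z = 12.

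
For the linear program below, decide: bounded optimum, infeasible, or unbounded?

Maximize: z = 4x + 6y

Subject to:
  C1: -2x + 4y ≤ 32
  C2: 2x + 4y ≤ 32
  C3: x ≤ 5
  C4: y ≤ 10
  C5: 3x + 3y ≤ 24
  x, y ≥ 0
The point (0, 8) satisfies every constraint, so the LP is feasible; the constraints give x ≤ 5 and y ≤ 10, which with x, y ≥ 0 keep the feasible region inside a bounded box. A feasible, bounded LP attains a finite optimum at a vertex.

The LP has an optimal solution: (0, 8) with z = 48.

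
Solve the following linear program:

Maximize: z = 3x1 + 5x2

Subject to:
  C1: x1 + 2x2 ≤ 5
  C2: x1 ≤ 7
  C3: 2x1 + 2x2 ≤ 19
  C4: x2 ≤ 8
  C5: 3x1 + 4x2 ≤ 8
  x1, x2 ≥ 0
Each vertex is the intersection of two constraint boundaries that also satisfies all remaining constraints:
  x1 = 0 and x2 = 0 → (0, 0)
  3x1 + 4x2 = 8 and x2 = 0 → (2.667, 0)
  3x1 + 4x2 = 8 and x1 = 0 → (0, 2)

Evaluating z = 3x1 + 5x2 at each vertex:
  (0, 0): z = 0
  (2.667, 0): z = 8
  (0, 2): z = 10

The maximum is at (0, 2) with z = 10.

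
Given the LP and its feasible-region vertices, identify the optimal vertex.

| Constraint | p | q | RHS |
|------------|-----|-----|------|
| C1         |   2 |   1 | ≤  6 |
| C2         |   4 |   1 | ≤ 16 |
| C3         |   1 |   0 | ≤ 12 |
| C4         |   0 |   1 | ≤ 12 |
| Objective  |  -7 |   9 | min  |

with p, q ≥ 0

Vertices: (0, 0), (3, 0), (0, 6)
Evaluating z = -7p + 9q at each vertex:
  (0, 0): z = 0
  (3, 0): z = -21
  (0, 6): z = 54

The smallest value is z = -21, attained at (3, 0).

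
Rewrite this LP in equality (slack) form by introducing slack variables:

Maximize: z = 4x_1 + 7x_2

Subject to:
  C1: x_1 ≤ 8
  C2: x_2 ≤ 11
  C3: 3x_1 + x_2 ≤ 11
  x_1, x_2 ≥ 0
max z = 4x_1 + 7x_2

s.t.
  x_1 + s1 = 8
  x_2 + s2 = 11
  3x_1 + x_2 + s3 = 11
  x_1, x_2, s1, s2, s3 ≥ 0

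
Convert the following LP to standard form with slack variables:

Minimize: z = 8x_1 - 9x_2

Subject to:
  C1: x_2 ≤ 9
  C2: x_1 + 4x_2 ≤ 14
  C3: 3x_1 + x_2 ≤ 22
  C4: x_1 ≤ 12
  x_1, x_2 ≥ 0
min z = 8x_1 - 9x_2

s.t.
  x_2 + s1 = 9
  x_1 + 4x_2 + s2 = 14
  3x_1 + x_2 + s3 = 22
  x_1 + s4 = 12
  x_1, x_2, s1, s2, s3, s4 ≥ 0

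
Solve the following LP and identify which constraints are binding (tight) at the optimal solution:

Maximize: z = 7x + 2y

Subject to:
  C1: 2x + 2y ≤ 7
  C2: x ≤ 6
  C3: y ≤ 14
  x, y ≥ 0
Optimal: x = 3.5, y = 0
Slack at optimum:
  C1: slack = 0 (binding)
  C2: slack = 2.5
  C3: slack = 14
  x ≥ 0: x = 3.5
  y ≥ 0: y = 0 (binding)
Binding constraints: C1, y ≥ 0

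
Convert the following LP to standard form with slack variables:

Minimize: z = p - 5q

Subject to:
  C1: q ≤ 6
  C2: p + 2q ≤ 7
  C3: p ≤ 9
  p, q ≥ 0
min z = p - 5q

s.t.
  q + s1 = 6
  p + 2q + s2 = 7
  p + s3 = 9
  p, q, s1, s2, s3 ≥ 0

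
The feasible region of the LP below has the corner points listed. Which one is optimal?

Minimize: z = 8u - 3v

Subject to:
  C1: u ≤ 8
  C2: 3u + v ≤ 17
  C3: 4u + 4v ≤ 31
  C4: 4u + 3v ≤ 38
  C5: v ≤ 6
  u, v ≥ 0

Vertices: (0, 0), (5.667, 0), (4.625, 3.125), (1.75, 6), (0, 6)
(0, 6) with z = -18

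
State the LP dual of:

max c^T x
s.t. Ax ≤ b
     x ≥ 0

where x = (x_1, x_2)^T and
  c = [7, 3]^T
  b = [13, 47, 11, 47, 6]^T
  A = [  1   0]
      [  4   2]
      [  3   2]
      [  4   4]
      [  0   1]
Minimize: z = 13y1 + 47y2 + 11y3 + 47y4 + 6y5

Subject to:
  C1: -y1 - 4y2 - 3y3 - 4y4 ≤ -7
  C2: -2y2 - 2y3 - 4y4 - y5 ≤ -3
  y1, y2, y3, y4, y5 ≥ 0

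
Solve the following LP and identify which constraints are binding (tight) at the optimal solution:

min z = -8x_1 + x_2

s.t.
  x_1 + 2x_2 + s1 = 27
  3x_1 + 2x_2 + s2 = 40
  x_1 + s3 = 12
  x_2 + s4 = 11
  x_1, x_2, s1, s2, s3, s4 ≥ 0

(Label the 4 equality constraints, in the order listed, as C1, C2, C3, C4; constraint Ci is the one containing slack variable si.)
Optimal: x_1 = 12, x_2 = 0
Binding: C3, x_2 ≥ 0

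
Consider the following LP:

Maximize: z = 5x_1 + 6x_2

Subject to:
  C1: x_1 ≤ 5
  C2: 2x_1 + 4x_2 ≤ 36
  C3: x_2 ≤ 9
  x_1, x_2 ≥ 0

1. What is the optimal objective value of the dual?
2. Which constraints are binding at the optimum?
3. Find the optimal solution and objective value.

1. 64 (by strong duality, equal to the primal optimum)
2. C1, C2
3. x_1 = 5, x_2 = 6.5, z = 64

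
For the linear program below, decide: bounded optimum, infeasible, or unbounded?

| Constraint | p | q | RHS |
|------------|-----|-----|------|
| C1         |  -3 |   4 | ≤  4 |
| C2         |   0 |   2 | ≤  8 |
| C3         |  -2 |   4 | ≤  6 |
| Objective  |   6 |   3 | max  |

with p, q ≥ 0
Feasible point: (0, 0) satisfies every constraint, so the LP is feasible.
Direction d = (1, 0): for each constraint row a, a·d ≤ 0 —
  (-3)(1) + (4)(0) = -3 ≤ 0
  (0)(1) + (2)(0) = 0 ≤ 0
  (-2)(1) + (4)(0) = -2 ≤ 0
and d ≥ 0, so (0, 0) + t·d stays feasible for every t ≥ 0. Along this ray z = 6p + 3q changes by 6 per unit t, so z → +∞.

Unbounded: there is a feasible ray along which z → +∞.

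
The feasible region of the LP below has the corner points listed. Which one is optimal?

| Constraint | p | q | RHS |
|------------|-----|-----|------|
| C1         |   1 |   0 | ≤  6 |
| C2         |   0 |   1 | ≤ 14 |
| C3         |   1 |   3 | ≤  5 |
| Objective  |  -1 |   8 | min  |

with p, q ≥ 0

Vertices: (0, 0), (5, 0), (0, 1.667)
Evaluating z = -p + 8q at each vertex:
  (0, 0): z = 0
  (5, 0): z = -5
  (0, 1.667): z = 13.33

The smallest value is z = -5, attained at (5, 0).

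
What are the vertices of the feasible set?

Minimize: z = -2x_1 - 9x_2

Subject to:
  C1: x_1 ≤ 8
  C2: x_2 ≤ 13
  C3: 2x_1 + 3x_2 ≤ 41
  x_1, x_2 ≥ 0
Each vertex is the intersection of two constraint boundaries that also satisfies all remaining constraints:
  x_1 = 0 and x_2 = 0 → (0, 0)
  x_1 = 8 and x_2 = 0 → (8, 0)
  x_1 = 8 and 2x_1 + 3x_2 = 41 → (8, 8.333)
  x_2 = 13 and 2x_1 + 3x_2 = 41 → (1, 13)
  x_2 = 13 and x_1 = 0 → (0, 13)

Vertices: (0, 0), (8, 0), (8, 8.333), (1, 13), (0, 13)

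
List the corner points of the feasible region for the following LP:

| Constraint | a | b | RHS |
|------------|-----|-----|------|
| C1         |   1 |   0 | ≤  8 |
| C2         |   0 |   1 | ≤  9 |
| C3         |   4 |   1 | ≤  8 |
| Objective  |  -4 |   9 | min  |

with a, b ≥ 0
Each vertex is the intersection of two constraint boundaries that also satisfies all remaining constraints:
  a = 0 and b = 0 → (0, 0)
  4a + b = 8 and b = 0 → (2, 0)
  4a + b = 8 and a = 0 → (0, 8)

Vertices: (0, 0), (2, 0), (0, 8)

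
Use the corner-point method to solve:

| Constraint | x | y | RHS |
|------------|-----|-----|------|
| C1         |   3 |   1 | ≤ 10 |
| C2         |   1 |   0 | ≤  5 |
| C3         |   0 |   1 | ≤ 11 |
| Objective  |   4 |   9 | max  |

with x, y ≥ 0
x = 0, y = 10, z = 90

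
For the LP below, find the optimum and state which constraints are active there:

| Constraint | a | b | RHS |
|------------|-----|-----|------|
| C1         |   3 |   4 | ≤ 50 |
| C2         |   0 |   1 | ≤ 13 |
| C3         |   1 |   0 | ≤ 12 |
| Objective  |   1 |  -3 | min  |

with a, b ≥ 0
Optimal: a = 0, b = 12.5
Slack at optimum:
  C1: slack = 0 (binding)
  C2: slack = 0.5
  C3: slack = 12
  a ≥ 0: a = 0 (binding)
  b ≥ 0: b = 12.5
Binding constraints: C1, a ≥ 0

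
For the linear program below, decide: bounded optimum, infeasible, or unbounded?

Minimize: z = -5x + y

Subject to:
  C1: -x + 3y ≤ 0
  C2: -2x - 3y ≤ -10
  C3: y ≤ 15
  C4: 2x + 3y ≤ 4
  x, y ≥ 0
C4 requires 2x + 3y ≤ 4, while C2 (-2x - 3y ≤ -10) is equivalent to 2x + 3y ≥ 10. Together they would need 10 ≤ 2x + 3y ≤ 4, which is impossible since 10 > 4. No point satisfies all constraints.

The feasible region is empty; the LP is infeasible.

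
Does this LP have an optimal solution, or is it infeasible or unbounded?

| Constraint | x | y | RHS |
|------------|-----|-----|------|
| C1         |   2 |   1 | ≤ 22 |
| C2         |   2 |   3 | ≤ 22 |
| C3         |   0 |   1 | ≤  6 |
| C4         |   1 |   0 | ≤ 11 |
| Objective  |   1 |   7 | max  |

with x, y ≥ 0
The point (2, 6) satisfies every constraint, so the LP is feasible; the constraints give x ≤ 11 and y ≤ 6, which with x, y ≥ 0 keep the feasible region inside a bounded box. A feasible, bounded LP attains a finite optimum at a vertex.

Evaluating z = x + 7y at each vertex:
  (0, 0): z = 0
  (11, 0): z = 11
  (2, 6): z = 44
  (0, 6): z = 42

Bounded optimum: z* = 44 at (2, 6).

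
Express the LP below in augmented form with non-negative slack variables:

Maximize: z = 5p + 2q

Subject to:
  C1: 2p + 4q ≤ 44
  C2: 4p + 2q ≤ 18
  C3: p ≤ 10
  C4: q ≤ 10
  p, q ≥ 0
max z = 5p + 2q

s.t.
  2p + 4q + s1 = 44
  4p + 2q + s2 = 18
  p + s3 = 10
  q + s4 = 10
  p, q, s1, s2, s3, s4 ≥ 0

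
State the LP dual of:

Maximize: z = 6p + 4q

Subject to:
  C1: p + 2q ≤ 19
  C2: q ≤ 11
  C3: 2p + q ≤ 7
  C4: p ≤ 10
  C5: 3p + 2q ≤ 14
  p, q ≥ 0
Minimize: z = 19y1 + 11y2 + 7y3 + 10y4 + 14y5

Subject to:
  C1: -y1 - 2y3 - y4 - 3y5 ≤ -6
  C2: -2y1 - y2 - y3 - 2y5 ≤ -4
  y1, y2, y3, y4, y5 ≥ 0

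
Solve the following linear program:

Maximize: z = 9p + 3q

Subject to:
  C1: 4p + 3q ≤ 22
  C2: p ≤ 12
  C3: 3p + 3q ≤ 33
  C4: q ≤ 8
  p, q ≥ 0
Each vertex is the intersection of two constraint boundaries that also satisfies all remaining constraints:
  p = 0 and q = 0 → (0, 0)
  4p + 3q = 22 and q = 0 → (5.5, 0)
  4p + 3q = 22 and p = 0 → (0, 7.333)

Evaluating z = 9p + 3q at each vertex:
  (0, 0): z = 0
  (5.5, 0): z = 49.5
  (0, 7.333): z = 22

The maximum is at (5.5, 0) with z = 49.5.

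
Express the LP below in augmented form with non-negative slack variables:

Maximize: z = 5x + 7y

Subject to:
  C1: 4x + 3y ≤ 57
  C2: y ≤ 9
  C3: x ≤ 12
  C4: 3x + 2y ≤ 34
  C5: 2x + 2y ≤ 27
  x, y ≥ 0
max z = 5x + 7y

s.t.
  4x + 3y + s1 = 57
  y + s2 = 9
  x + s3 = 12
  3x + 2y + s4 = 34
  2x + 2y + s5 = 27
  x, y, s1, s2, s3, s4, s5 ≥ 0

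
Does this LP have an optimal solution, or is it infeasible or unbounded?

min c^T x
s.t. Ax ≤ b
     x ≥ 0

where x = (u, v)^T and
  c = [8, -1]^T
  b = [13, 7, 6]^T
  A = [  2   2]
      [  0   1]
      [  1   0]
The point (0, 6.5) satisfies every constraint, so the LP is feasible; the constraints give u ≤ 6 and v ≤ 7, which with u, v ≥ 0 keep the feasible region inside a bounded box. A feasible, bounded LP attains a finite optimum at a vertex.

Bounded optimum: z* = -6.5 at (0, 6.5).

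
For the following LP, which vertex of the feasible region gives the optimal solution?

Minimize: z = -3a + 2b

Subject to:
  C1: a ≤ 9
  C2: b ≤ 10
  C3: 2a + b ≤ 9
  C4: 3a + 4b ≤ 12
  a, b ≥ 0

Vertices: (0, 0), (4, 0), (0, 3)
(4, 0) with z = -12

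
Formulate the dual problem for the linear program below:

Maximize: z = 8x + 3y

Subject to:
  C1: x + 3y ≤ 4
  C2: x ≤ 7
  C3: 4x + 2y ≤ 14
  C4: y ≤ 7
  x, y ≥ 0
Minimize: z = 4y1 + 7y2 + 14y3 + 7y4

Subject to:
  C1: -y1 - y2 - 4y3 ≤ -8
  C2: -3y1 - 2y3 - y4 ≤ -3
  y1, y2, y3, y4 ≥ 0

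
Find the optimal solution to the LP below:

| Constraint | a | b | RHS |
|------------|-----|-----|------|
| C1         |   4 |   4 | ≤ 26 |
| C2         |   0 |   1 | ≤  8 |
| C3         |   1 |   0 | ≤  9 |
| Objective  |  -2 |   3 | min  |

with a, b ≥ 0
Each vertex is the intersection of two constraint boundaries that also satisfies all remaining constraints:
  a = 0 and b = 0 → (0, 0)
  4a + 4b = 26 and b = 0 → (6.5, 0)
  4a + 4b = 26 and a = 0 → (0, 6.5)

Evaluating z = -2a + 3b at each vertex:
  (0, 0): z = 0
  (6.5, 0): z = -13
  (0, 6.5): z = 19.5

The minimum is at (6.5, 0) with z = -13.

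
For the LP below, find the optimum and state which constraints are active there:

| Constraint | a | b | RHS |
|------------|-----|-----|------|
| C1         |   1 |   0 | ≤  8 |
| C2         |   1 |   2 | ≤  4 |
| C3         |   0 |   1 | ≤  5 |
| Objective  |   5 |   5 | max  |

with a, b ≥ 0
Optimal: a = 4, b = 0
Slack at optimum:
  C1: slack = 4
  C2: slack = 0 (binding)
  C3: slack = 5
  a ≥ 0: a = 4
  b ≥ 0: b = 0 (binding)
Binding constraints: C2, b ≥ 0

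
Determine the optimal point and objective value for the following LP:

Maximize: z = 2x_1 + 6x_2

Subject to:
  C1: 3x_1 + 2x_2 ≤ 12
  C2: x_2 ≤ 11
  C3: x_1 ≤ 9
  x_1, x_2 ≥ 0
Each vertex is the intersection of two constraint boundaries that also satisfies all remaining constraints:
  x_1 = 0 and x_2 = 0 → (0, 0)
  3x_1 + 2x_2 = 12 and x_2 = 0 → (4, 0)
  3x_1 + 2x_2 = 12 and x_1 = 0 → (0, 6)

Evaluating z = 2x_1 + 6x_2 at each vertex:
  (0, 0): z = 0
  (4, 0): z = 8
  (0, 6): z = 36

The maximum is at (0, 6) with z = 36.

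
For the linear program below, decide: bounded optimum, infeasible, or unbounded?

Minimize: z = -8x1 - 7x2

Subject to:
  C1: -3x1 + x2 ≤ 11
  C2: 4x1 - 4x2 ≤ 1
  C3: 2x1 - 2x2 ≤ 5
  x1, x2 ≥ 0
Feasible point: (0, 0) satisfies every constraint, so the LP is feasible.
Direction d = (1, 1): for each constraint row a, a·d ≤ 0 —
  (-3)(1) + (1)(1) = -2 ≤ 0
  (4)(1) + (-4)(1) = 0 ≤ 0
  (2)(1) + (-2)(1) = 0 ≤ 0
and d ≥ 0, so (0, 0) + t·d stays feasible for every t ≥ 0. Along this ray z = -8x1 - 7x2 changes by -15 per unit t, so z → −∞.

Unbounded — the objective can decrease without bound over the feasible region.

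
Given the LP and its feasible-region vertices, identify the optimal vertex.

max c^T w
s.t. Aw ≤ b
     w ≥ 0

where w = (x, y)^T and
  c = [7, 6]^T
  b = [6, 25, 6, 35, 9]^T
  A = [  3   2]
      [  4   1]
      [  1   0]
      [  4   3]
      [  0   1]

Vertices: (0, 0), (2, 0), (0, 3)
Evaluating z = 7x + 6y at each vertex:
  (0, 0): z = 0
  (2, 0): z = 14
  (0, 3): z = 18

The largest value is z = 18, attained at (0, 3).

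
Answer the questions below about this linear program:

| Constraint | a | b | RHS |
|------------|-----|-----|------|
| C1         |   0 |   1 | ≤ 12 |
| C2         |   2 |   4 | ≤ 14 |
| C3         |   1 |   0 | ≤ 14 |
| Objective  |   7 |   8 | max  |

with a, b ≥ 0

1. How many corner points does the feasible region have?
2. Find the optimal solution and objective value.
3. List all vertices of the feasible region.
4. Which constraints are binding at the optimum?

1. 3
2. a = 7, b = 0, z = 49
3. (0, 0), (7, 0), (0, 3.5)
4. C2, b ≥ 0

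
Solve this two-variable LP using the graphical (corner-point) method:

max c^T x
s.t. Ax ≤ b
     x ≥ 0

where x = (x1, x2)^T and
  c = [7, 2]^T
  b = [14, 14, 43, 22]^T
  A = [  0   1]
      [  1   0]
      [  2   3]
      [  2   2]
Each vertex is the intersection of two constraint boundaries that also satisfies all remaining constraints:
  x1 = 0 and x2 = 0 → (0, 0)
  2x1 + 2x2 = 22 and x2 = 0 → (11, 0)
  2x1 + 2x2 = 22 and x1 = 0 → (0, 11)

Evaluating z = 7x1 + 2x2 at each vertex:
  (0, 0): z = 0
  (11, 0): z = 77
  (0, 11): z = 22

The maximum is at (11, 0) with z = 77.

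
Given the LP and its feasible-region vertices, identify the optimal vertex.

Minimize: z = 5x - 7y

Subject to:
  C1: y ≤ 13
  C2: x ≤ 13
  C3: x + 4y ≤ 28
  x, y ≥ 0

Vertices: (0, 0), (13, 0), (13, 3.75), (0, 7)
Evaluating z = 5x - 7y at each vertex:
  (0, 0): z = 0
  (13, 0): z = 65
  (13, 3.75): z = 38.75
  (0, 7): z = -49

The smallest value is z = -49, attained at (0, 7).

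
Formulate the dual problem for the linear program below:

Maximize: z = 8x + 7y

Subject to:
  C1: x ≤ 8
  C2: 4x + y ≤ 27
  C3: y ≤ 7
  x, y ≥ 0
Minimize: z = 8y1 + 27y2 + 7y3

Subject to:
  C1: -y1 - 4y2 ≤ -8
  C2: -y2 - y3 ≤ -7
  y1, y2, y3 ≥ 0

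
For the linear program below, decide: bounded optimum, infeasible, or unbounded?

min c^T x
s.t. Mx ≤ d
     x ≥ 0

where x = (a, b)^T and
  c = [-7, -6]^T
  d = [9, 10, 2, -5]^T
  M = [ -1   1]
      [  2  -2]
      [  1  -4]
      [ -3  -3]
Feasible point: (0, 2) satisfies every constraint, so the LP is feasible.
Direction d = (1, 1): for each constraint row a, a·d ≤ 0 —
  (-1)(1) + (1)(1) = 0 ≤ 0
  (2)(1) + (-2)(1) = 0 ≤ 0
  (1)(1) + (-4)(1) = -3 ≤ 0
  (-3)(1) + (-3)(1) = -6 ≤ 0
and d ≥ 0, so (0, 2) + t·d stays feasible for every t ≥ 0. Along this ray z = -7a - 6b changes by -13 per unit t, so z → −∞.

The LP is unbounded; z can be made arbitrarily small.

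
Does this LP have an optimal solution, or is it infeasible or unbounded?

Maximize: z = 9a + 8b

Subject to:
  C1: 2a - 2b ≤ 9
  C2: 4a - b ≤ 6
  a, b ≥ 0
Feasible point: (0, 0) satisfies every constraint, so the LP is feasible.
Direction d = (0, 1): for each constraint row a, a·d ≤ 0 —
  (2)(0) + (-2)(1) = -2 ≤ 0
  (4)(0) + (-1)(1) = -1 ≤ 0
and d ≥ 0, so (0, 0) + t·d stays feasible for every t ≥ 0. Along this ray z = 9a + 8b changes by 8 per unit t, so z → +∞.

Unbounded: there is a feasible ray along which z → +∞.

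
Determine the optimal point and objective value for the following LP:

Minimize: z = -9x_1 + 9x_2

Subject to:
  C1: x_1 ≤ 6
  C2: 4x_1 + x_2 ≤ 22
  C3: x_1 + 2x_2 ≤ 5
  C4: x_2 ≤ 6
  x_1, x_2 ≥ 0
Each vertex is the intersection of two constraint boundaries that also satisfies all remaining constraints:
  x_1 = 0 and x_2 = 0 → (0, 0)
  x_1 + 2x_2 = 5 and x_2 = 0 → (5, 0)
  x_1 + 2x_2 = 5 and x_1 = 0 → (0, 2.5)

Evaluating z = -9x_1 + 9x_2 at each vertex:
  (0, 0): z = 0
  (5, 0): z = -45
  (0, 2.5): z = 22.5

The minimum is at (5, 0) with z = -45.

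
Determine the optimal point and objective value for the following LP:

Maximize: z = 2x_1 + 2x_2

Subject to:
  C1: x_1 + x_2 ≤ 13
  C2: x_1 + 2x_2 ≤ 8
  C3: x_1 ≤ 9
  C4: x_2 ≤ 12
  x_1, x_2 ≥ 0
Each vertex is the intersection of two constraint boundaries that also satisfies all remaining constraints:
  x_1 = 0 and x_2 = 0 → (0, 0)
  x_1 + 2x_2 = 8 and x_2 = 0 → (8, 0)
  x_1 + 2x_2 = 8 and x_1 = 0 → (0, 4)

Evaluating z = 2x_1 + 2x_2 at each vertex:
  (0, 0): z = 0
  (8, 0): z = 16
  (0, 4): z = 8

The maximum is at (8, 0) with z = 16.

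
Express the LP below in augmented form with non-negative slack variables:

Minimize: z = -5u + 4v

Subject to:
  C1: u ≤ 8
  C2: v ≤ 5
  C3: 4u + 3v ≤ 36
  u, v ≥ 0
min z = -5u + 4v

s.t.
  u + s1 = 8
  v + s2 = 5
  4u + 3v + s3 = 36
  u, v, s1, s2, s3 ≥ 0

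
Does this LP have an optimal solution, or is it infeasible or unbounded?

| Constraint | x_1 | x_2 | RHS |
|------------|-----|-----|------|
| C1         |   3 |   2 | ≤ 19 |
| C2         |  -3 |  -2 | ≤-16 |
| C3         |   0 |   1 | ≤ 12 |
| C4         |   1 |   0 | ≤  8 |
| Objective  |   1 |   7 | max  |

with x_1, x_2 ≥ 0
The point (0, 9.5) satisfies every constraint, so the LP is feasible; the constraints give x_1 ≤ 8 and x_2 ≤ 12, which with x_1, x_2 ≥ 0 keep the feasible region inside a bounded box. A feasible, bounded LP attains a finite optimum at a vertex.

The LP has an optimal solution: (0, 9.5) with z = 66.5.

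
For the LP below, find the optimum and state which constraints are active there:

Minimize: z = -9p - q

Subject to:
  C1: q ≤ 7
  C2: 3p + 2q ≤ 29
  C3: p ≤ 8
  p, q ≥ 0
Optimal: p = 8, q = 2.5
Binding: C2, C3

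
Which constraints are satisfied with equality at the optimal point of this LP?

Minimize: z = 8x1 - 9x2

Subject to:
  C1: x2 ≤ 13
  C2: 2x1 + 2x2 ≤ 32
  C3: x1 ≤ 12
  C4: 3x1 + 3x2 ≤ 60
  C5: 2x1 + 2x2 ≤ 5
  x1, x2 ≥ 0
Optimal: x1 = 0, x2 = 2.5
Slack at optimum:
  C1: slack = 10.5
  C2: slack = 27
  C3: slack = 12
  C4: slack = 52.5
  C5: slack = 0 (binding)
  x1 ≥ 0: x1 = 0 (binding)
  x2 ≥ 0: x2 = 2.5
Binding constraints: C5, x1 ≥ 0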